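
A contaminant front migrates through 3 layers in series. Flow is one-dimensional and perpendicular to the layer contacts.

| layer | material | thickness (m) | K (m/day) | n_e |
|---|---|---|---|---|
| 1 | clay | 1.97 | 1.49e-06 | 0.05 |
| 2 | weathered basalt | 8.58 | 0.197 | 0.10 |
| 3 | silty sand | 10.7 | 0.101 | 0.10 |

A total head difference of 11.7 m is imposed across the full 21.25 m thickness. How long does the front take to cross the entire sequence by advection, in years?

627

With flow normal to the layers, continuity requires the same specific discharge q through every layer.
Σ(b_i/K_i) = 1.97/1.49e-06 + 8.58/0.197 + 10.7/0.101 = 1.322e+06 d.
q = Δh / Σ(b_i/K_i) = 11.7 / 1.322e+06 = 8.848e-06 m/day.
In each layer the seepage velocity is v_i = q/n_i, so the layer transit time is t_i = b_i·n_i / q:
  layer 1 (clay): t_1 = 1.97 × 0.05 / 8.848e-06 = 11132 d
  layer 2 (weathered basalt): t_2 = 8.58 × 0.10 / 8.848e-06 = 96968 d
  layer 3 (silty sand): t_3 = 10.7 × 0.10 / 8.848e-06 = 1.209e+05 d
Total t = Σ t_i = 2.290e+05 days = 627.0 years.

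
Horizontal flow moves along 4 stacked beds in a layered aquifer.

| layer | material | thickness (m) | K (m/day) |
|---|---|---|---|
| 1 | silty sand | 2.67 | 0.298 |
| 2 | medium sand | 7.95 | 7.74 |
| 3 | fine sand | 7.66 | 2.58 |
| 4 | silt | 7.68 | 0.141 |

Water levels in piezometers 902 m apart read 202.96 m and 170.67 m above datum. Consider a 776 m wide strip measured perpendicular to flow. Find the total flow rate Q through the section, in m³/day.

Flow is parallel to layering, so each bed carries its own Darcy discharge and the transmissivities add.
Σ(K_i·b_i) = 0.298×2.67 + 7.74×7.95 + 2.58×7.66 + 0.141×7.68 = 83.17 m²/day.
Hydraulic gradient i = (202.96 − 170.67) / 902 = 32.29 / 902 = 0.03580.
Q = Σ(K_i·b_i) · W · i = 83.17 × 776 × 0.03580 = 2311 m³/day.

2310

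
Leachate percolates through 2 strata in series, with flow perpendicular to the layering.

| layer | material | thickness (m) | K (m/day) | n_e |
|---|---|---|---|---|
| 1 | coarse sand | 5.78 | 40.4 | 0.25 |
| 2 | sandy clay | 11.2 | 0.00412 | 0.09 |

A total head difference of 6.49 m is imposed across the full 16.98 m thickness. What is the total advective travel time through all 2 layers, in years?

2.81

With flow normal to the layers, continuity requires the same specific discharge q through every layer.
Σ(b_i/K_i) = 5.78/40.4 + 11.2/0.00412 = 2719 d.
q = Δh / Σ(b_i/K_i) = 6.49 / 2719 = 0.002387 m/day.
In each layer the seepage velocity is v_i = q/n_i, so the layer transit time is t_i = b_i·n_i / q:
  layer 1 (coarse sand): t_1 = 5.78 × 0.25 / 0.002387 = 605.3 d
  layer 2 (sandy clay): t_2 = 11.2 × 0.09 / 0.002387 = 422.2 d
Total t = Σ t_i = 1028 days = 2.813 years.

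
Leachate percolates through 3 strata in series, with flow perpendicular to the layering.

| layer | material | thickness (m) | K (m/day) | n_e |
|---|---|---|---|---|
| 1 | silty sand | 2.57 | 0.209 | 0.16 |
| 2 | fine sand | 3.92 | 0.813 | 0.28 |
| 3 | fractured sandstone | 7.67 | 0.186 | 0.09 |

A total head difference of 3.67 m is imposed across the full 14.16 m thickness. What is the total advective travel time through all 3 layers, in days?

35.0

With flow normal to the layers, continuity requires the same specific discharge q through every layer.
Σ(b_i/K_i) = 2.57/0.209 + 3.92/0.813 + 7.67/0.186 = 58.35 d.
q = Δh / Σ(b_i/K_i) = 3.67 / 58.35 = 0.06289 m/day.
In each layer the seepage velocity is v_i = q/n_i, so the layer transit time is t_i = b_i·n_i / q:
  layer 1 (silty sand): t_1 = 2.57 × 0.16 / 0.06289 = 6.538 d
  layer 2 (fine sand): t_2 = 3.92 × 0.28 / 0.06289 = 17.45 d
  layer 3 (fractured sandstone): t_3 = 7.67 × 0.09 / 0.06289 = 10.98 d
Total t = Σ t_i = 34.97 days.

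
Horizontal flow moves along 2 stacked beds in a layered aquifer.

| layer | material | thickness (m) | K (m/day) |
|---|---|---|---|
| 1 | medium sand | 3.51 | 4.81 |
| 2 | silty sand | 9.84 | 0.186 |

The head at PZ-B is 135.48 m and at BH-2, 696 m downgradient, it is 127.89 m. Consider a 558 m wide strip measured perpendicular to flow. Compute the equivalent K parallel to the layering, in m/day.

1.40

Flow is parallel to layering, so each bed carries its own Darcy discharge and the transmissivities add.
Σ(K_i·b_i) = 4.81×3.51 + 0.186×9.84 = 18.71 m²/day.
Total thickness b = 13.35 m, so K_eq = Σ(K_i·b_i)/b = 1.402 m/day.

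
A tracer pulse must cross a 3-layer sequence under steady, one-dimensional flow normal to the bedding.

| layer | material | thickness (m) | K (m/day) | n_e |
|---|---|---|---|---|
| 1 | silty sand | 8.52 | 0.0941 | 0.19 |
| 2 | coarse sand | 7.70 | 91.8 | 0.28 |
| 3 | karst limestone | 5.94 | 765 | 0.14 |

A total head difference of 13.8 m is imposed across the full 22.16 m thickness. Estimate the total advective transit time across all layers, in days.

30.3

With flow normal to the layers, continuity requires the same specific discharge q through every layer.
Σ(b_i/K_i) = 8.52/0.0941 + 7.70/91.8 + 5.94/765 = 90.63 d.
q = Δh / Σ(b_i/K_i) = 13.8 / 90.63 = 0.1523 m/day.
In each layer the seepage velocity is v_i = q/n_i, so the layer transit time is t_i = b_i·n_i / q:
  layer 1 (silty sand): t_1 = 8.52 × 0.19 / 0.1523 = 10.63 d
  layer 2 (coarse sand): t_2 = 7.70 × 0.28 / 0.1523 = 14.16 d
  layer 3 (karst limestone): t_3 = 5.94 × 0.14 / 0.1523 = 5.462 d
Total t = Σ t_i = 30.25 days.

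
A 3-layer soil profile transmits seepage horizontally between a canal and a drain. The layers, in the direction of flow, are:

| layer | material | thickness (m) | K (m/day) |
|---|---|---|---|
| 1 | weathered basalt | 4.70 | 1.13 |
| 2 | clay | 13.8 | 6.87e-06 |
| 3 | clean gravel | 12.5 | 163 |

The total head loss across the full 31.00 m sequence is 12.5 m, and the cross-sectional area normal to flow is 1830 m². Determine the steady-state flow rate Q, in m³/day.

0.0114

Flow is perpendicular to layering, so the layers act in series and the equivalent K is the thickness-weighted harmonic mean.
Total thickness L = 4.70 + 13.8 + 12.5 = 31.00 m.
Σ(b_i/K_i) = 4.70/1.13 + 13.8/6.87e-06 + 12.5/163 = 2.009e+06 d.
K_eq = L / Σ(b_i/K_i) = 31.00 / 2.009e+06 = 1.543e-05 m/day.
Q = K_eq · A · (Δh/L) = 1.543e-05 × 1830 × (12.5/31.00) = 0.01139 m³/day.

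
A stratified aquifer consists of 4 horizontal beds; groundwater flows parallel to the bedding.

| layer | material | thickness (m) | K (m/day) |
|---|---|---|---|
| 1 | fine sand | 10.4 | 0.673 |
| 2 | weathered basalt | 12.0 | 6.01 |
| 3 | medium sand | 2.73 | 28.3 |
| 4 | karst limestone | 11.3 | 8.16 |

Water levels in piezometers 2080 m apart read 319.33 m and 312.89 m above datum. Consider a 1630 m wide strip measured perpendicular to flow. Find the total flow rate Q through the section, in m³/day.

Flow is parallel to layering, so each bed carries its own Darcy discharge and the transmissivities add.
Σ(K_i·b_i) = 0.673×10.4 + 6.01×12.0 + 28.3×2.73 + 8.16×11.3 = 248.6 m²/day.
Hydraulic gradient i = (319.33 − 312.89) / 2080 = 6.44 / 2080 = 0.003096.
Q = Σ(K_i·b_i) · W · i = 248.6 × 1630 × 0.003096 = 1255 m³/day.

1250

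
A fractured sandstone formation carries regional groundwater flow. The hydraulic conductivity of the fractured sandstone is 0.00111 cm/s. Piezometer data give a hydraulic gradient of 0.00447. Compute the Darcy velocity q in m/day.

0.00429

Convert K: 0.00111 cm/s × 864 = 0.9590 m/day.
Hydraulic gradient i = 0.00447.
Specific discharge q = K · i = 0.9590 × 0.004470 = 0.004287 m/day.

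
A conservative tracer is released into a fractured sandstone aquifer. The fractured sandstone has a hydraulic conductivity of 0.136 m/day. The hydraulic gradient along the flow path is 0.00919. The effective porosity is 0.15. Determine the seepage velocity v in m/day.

0.00833

Hydraulic gradient i = 0.00919.
Darcy flux q = K · i = 0.1360 × 0.009190 = 0.001250 m/day.
Seepage velocity v = q / n_e = 0.001250 / 0.15 = 0.008332 m/day.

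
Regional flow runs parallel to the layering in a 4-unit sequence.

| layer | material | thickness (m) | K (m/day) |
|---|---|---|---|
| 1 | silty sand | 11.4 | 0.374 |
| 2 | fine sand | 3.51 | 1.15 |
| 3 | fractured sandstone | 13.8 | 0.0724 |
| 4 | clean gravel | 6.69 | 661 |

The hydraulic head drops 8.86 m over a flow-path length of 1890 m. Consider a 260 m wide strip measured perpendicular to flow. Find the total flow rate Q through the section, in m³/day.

Flow is parallel to layering, so each bed carries its own Darcy discharge and the transmissivities add.
Σ(K_i·b_i) = 0.374×11.4 + 1.15×3.51 + 0.0724×13.8 + 661×6.69 = 4431 m²/day.
Hydraulic gradient i = Δh / L = 8.86 / 1890 = 0.004688.
Q = Σ(K_i·b_i) · W · i = 4431 × 260 × 0.004688 = 5401 m³/day.

5400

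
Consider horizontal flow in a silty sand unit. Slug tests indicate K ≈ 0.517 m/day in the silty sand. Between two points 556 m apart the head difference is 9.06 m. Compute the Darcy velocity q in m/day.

Hydraulic gradient i = Δh / L = 9.06 / 556 = 0.01629.
Specific discharge q = K · i = 0.5170 × 0.01629 = 0.008424 m/day.

0.00842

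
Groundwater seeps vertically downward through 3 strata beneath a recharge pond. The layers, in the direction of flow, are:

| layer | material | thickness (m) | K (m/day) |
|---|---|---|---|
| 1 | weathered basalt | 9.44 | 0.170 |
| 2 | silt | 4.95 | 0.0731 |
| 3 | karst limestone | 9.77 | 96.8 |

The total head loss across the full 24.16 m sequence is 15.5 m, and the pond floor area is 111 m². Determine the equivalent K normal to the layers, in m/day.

Flow is perpendicular to layering, so the layers act in series and the equivalent K is the thickness-weighted harmonic mean.
Total thickness L = 9.44 + 4.95 + 9.77 = 24.16 m.
Σ(b_i/K_i) = 9.44/0.170 + 4.95/0.0731 + 9.77/96.8 = 123.3 d.
K_eq = L / Σ(b_i/K_i) = 24.16 / 123.3 = 0.1959 m/day.

0.196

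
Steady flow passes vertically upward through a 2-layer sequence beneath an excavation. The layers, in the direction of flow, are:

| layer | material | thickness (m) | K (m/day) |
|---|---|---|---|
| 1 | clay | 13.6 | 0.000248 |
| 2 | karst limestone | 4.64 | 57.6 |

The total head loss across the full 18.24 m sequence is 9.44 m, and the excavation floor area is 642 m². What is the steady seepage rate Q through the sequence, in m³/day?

0.111

Flow is perpendicular to layering, so the layers act in series and the equivalent K is the thickness-weighted harmonic mean.
Total thickness L = 13.6 + 4.64 = 18.24 m.
Σ(b_i/K_i) = 13.6/0.000248 + 4.64/57.6 = 54839 d.
K_eq = L / Σ(b_i/K_i) = 18.24 / 54839 = 0.0003326 m/day.
Q = K_eq · A · (Δh/L) = 0.0003326 × 642 × (9.44/18.24) = 0.1105 m³/day.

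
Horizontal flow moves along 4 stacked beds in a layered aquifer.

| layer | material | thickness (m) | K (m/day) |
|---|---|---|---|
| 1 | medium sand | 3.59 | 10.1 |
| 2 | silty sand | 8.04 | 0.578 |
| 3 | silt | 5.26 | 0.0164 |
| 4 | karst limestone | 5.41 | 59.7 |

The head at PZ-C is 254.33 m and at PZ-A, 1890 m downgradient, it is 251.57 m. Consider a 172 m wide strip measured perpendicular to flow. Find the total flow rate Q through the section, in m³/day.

Flow is parallel to layering, so each bed carries its own Darcy discharge and the transmissivities add.
Σ(K_i·b_i) = 10.1×3.59 + 0.578×8.04 + 0.0164×5.26 + 59.7×5.41 = 364.0 m²/day.
Hydraulic gradient i = (254.33 − 251.57) / 1890 = 2.76 / 1890 = 0.001460.
Q = Σ(K_i·b_i) · W · i = 364.0 × 172 × 0.001460 = 91.42 m³/day.

91.4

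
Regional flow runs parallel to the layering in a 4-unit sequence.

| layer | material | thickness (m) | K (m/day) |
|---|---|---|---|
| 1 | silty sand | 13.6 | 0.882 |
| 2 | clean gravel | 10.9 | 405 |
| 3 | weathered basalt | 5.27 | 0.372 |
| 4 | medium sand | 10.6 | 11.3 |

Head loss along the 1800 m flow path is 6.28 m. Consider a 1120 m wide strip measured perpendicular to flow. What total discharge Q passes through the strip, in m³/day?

17800

Flow is parallel to layering, so each bed carries its own Darcy discharge and the transmissivities add.
Σ(K_i·b_i) = 0.882×13.6 + 405×10.9 + 0.372×5.27 + 11.3×10.6 = 4548 m²/day.
Hydraulic gradient i = Δh / L = 6.28 / 1800 = 0.003489.
Q = Σ(K_i·b_i) · W · i = 4548 × 1120 × 0.003489 = 17772 m³/day.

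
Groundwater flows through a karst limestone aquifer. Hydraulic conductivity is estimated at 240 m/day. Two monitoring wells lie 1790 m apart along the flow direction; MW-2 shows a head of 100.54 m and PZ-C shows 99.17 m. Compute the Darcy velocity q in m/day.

Hydraulic gradient i = (100.54 − 99.17) / 1790 = 1.37 / 1790 = 0.0007654.
Specific discharge q = K · i = 240.0 × 0.0007654 = 0.1837 m/day.

0.184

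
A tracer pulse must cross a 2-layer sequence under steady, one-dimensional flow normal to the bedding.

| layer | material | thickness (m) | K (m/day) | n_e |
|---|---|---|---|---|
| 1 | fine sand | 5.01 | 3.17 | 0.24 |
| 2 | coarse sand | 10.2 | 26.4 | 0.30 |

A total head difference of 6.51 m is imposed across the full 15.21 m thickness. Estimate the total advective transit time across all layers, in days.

1.29

With flow normal to the layers, continuity requires the same specific discharge q through every layer.
Σ(b_i/K_i) = 5.01/3.17 + 10.2/26.4 = 1.967 d.
q = Δh / Σ(b_i/K_i) = 6.51 / 1.967 = 3.310 m/day.
In each layer the seepage velocity is v_i = q/n_i, so the layer transit time is t_i = b_i·n_i / q:
  layer 1 (fine sand): t_1 = 5.01 × 0.24 / 3.310 = 0.3633 d
  layer 2 (coarse sand): t_2 = 10.2 × 0.30 / 3.310 = 0.9245 d
Total t = Σ t_i = 1.288 days.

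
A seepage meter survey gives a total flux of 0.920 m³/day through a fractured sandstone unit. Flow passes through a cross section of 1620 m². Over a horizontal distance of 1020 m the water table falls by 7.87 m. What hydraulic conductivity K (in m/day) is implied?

0.0736

Hydraulic gradient i = Δh / L = 7.87 / 1020 = 0.007716.
From Q = K·A·i, K = Q / (A·i) = 0.920 / (1620 × 0.007716) = 0.07360 m/day.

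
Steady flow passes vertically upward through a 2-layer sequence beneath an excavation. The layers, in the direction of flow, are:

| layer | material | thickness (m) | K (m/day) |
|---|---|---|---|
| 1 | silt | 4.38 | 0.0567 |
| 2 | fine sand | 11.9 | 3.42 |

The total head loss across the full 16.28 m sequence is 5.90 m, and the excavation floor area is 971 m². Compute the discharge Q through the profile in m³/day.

Flow is perpendicular to layering, so the layers act in series and the equivalent K is the thickness-weighted harmonic mean.
Total thickness L = 4.38 + 11.9 = 16.28 m.
Σ(b_i/K_i) = 4.38/0.0567 + 11.9/3.42 = 80.73 d.
K_eq = L / Σ(b_i/K_i) = 16.28 / 80.73 = 0.2017 m/day.
Q = K_eq · A · (Δh/L) = 0.2017 × 971 × (5.90/16.28) = 70.97 m³/day.

71.0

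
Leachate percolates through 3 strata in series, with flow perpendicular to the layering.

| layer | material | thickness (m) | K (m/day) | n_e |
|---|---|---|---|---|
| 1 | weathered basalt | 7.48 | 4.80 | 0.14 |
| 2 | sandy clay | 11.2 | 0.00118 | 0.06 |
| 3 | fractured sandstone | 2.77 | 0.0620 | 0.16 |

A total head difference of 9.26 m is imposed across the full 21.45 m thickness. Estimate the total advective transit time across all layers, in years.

6.10

With flow normal to the layers, continuity requires the same specific discharge q through every layer.
Σ(b_i/K_i) = 7.48/4.80 + 11.2/0.00118 + 2.77/0.0620 = 9538 d.
q = Δh / Σ(b_i/K_i) = 9.26 / 9538 = 0.0009709 m/day.
In each layer the seepage velocity is v_i = q/n_i, so the layer transit time is t_i = b_i·n_i / q:
  layer 1 (weathered basalt): t_1 = 7.48 × 0.14 / 0.0009709 = 1079 d
  layer 2 (sandy clay): t_2 = 11.2 × 0.06 / 0.0009709 = 692.2 d
  layer 3 (fractured sandstone): t_3 = 2.77 × 0.16 / 0.0009709 = 456.5 d
Total t = Σ t_i = 2227 days = 6.098 years.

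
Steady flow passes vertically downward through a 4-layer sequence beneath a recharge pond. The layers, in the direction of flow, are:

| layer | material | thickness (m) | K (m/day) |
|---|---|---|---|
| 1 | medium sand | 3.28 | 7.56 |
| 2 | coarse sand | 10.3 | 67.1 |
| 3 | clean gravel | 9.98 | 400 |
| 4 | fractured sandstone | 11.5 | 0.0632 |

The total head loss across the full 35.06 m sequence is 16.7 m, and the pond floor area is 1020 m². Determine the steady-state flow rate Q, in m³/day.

Flow is perpendicular to layering, so the layers act in series and the equivalent K is the thickness-weighted harmonic mean.
Total thickness L = 3.28 + 10.3 + 9.98 + 11.5 = 35.06 m.
Σ(b_i/K_i) = 3.28/7.56 + 10.3/67.1 + 9.98/400 + 11.5/0.0632 = 182.6 d.
K_eq = L / Σ(b_i/K_i) = 35.06 / 182.6 = 0.1920 m/day.
Q = K_eq · A · (Δh/L) = 0.1920 × 1020 × (16.7/35.06) = 93.30 m³/day.

93.3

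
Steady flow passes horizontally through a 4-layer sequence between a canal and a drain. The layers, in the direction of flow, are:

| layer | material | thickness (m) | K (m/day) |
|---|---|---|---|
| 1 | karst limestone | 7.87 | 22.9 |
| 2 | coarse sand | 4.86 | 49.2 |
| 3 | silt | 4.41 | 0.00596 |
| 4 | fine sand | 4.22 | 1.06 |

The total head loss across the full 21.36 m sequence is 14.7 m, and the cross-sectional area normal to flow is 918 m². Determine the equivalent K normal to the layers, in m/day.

0.0287

Flow is perpendicular to layering, so the layers act in series and the equivalent K is the thickness-weighted harmonic mean.
Total thickness L = 7.87 + 4.86 + 4.41 + 4.22 = 21.36 m.
Σ(b_i/K_i) = 7.87/22.9 + 4.86/49.2 + 4.41/0.00596 + 4.22/1.06 = 744.4 d.
K_eq = L / Σ(b_i/K_i) = 21.36 / 744.4 = 0.02870 m/day.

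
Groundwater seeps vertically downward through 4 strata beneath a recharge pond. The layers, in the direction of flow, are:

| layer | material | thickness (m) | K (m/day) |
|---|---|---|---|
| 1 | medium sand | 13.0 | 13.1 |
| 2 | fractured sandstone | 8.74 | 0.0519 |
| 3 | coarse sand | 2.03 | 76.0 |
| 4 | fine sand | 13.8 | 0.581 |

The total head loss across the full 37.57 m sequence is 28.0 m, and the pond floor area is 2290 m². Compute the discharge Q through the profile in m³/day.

332

Flow is perpendicular to layering, so the layers act in series and the equivalent K is the thickness-weighted harmonic mean.
Total thickness L = 13.0 + 8.74 + 2.03 + 13.8 = 37.57 m.
Σ(b_i/K_i) = 13.0/13.1 + 8.74/0.0519 + 2.03/76.0 + 13.8/0.581 = 193.2 d.
K_eq = L / Σ(b_i/K_i) = 37.57 / 193.2 = 0.1945 m/day.
Q = K_eq · A · (Δh/L) = 0.1945 × 2290 × (28.0/37.57) = 331.9 m³/day.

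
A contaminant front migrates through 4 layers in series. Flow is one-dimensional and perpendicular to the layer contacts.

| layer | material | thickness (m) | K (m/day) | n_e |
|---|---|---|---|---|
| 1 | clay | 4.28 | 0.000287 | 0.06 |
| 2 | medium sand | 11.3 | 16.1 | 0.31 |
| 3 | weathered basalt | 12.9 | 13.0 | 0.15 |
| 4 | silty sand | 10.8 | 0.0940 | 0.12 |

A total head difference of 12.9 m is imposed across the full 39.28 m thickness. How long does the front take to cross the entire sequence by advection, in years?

22.3

With flow normal to the layers, continuity requires the same specific discharge q through every layer.
Σ(b_i/K_i) = 4.28/0.000287 + 11.3/16.1 + 12.9/13.0 + 10.8/0.0940 = 15029 d.
q = Δh / Σ(b_i/K_i) = 12.9 / 15029 = 0.0008583 m/day.
In each layer the seepage velocity is v_i = q/n_i, so the layer transit time is t_i = b_i·n_i / q:
  layer 1 (clay): t_1 = 4.28 × 0.06 / 0.0008583 = 299.2 d
  layer 2 (medium sand): t_2 = 11.3 × 0.31 / 0.0008583 = 4081 d
  layer 3 (weathered basalt): t_3 = 12.9 × 0.15 / 0.0008583 = 2254 d
  layer 4 (silty sand): t_4 = 10.8 × 0.12 / 0.0008583 = 1510 d
Total t = Σ t_i = 8145 days = 22.30 years.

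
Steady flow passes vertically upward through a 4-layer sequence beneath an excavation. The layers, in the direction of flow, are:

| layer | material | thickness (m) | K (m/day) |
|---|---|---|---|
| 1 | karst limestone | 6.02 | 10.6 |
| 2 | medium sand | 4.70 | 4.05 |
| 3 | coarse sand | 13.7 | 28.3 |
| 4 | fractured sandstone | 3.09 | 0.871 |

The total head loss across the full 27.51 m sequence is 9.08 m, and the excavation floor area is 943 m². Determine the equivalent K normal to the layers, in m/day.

Flow is perpendicular to layering, so the layers act in series and the equivalent K is the thickness-weighted harmonic mean.
Total thickness L = 6.02 + 4.70 + 13.7 + 3.09 = 27.51 m.
Σ(b_i/K_i) = 6.02/10.6 + 4.70/4.05 + 13.7/28.3 + 3.09/0.871 = 5.760 d.
K_eq = L / Σ(b_i/K_i) = 27.51 / 5.760 = 4.776 m/day.

4.78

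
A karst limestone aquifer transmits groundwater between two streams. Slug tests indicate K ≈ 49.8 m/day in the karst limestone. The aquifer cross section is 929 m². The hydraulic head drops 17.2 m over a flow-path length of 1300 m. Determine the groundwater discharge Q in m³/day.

Hydraulic gradient i = Δh / L = 17.2 / 1300 = 0.01323.
Darcy's law: Q = K · A · i = 49.80 × 929.0 × 0.01323 = 612.1 m³/day.

612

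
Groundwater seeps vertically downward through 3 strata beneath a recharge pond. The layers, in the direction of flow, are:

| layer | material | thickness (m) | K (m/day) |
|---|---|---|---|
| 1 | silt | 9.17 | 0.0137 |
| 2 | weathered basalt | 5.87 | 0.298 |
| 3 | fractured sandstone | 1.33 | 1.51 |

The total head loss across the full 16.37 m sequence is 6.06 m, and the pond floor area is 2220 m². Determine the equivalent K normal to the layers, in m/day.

0.0237

Flow is perpendicular to layering, so the layers act in series and the equivalent K is the thickness-weighted harmonic mean.
Total thickness L = 9.17 + 5.87 + 1.33 = 16.37 m.
Σ(b_i/K_i) = 9.17/0.0137 + 5.87/0.298 + 1.33/1.51 = 689.9 d.
K_eq = L / Σ(b_i/K_i) = 16.37 / 689.9 = 0.02373 m/day.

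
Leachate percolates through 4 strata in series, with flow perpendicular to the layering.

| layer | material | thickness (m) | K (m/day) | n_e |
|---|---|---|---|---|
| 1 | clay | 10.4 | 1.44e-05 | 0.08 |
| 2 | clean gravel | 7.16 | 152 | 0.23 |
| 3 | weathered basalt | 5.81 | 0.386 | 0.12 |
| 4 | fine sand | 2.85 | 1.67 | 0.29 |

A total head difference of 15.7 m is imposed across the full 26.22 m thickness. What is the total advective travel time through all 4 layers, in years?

504

With flow normal to the layers, continuity requires the same specific discharge q through every layer.
Σ(b_i/K_i) = 10.4/1.44e-05 + 7.16/152 + 5.81/0.386 + 2.85/1.67 = 7.222e+05 d.
q = Δh / Σ(b_i/K_i) = 15.7 / 7.222e+05 = 2.174e-05 m/day.
In each layer the seepage velocity is v_i = q/n_i, so the layer transit time is t_i = b_i·n_i / q:
  layer 1 (clay): t_1 = 10.4 × 0.08 / 2.174e-05 = 38274 d
  layer 2 (clean gravel): t_2 = 7.16 × 0.23 / 2.174e-05 = 75757 d
  layer 3 (weathered basalt): t_3 = 5.81 × 0.12 / 2.174e-05 = 32073 d
  layer 4 (fine sand): t_4 = 2.85 × 0.29 / 2.174e-05 = 38021 d
Total t = Σ t_i = 1.841e+05 days = 504.1 years.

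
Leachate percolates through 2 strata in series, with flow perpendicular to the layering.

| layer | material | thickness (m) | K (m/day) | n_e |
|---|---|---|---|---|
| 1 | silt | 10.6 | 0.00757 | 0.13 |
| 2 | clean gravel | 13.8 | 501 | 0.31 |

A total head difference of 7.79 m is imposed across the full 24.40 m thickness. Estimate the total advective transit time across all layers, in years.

2.78

With flow normal to the layers, continuity requires the same specific discharge q through every layer.
Σ(b_i/K_i) = 10.6/0.00757 + 13.8/501 = 1400 d.
q = Δh / Σ(b_i/K_i) = 7.79 / 1400 = 0.005563 m/day.
In each layer the seepage velocity is v_i = q/n_i, so the layer transit time is t_i = b_i·n_i / q:
  layer 1 (silt): t_1 = 10.6 × 0.13 / 0.005563 = 247.7 d
  layer 2 (clean gravel): t_2 = 13.8 × 0.31 / 0.005563 = 769.0 d
Total t = Σ t_i = 1017 days = 2.784 years.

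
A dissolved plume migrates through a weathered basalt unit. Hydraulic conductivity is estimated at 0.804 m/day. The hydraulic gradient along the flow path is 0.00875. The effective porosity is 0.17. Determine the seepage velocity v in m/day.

Hydraulic gradient i = 0.00875.
Darcy flux q = K · i = 0.8040 × 0.008750 = 0.007035 m/day.
Seepage velocity v = q / n_e = 0.007035 / 0.17 = 0.04138 m/day.

0.0414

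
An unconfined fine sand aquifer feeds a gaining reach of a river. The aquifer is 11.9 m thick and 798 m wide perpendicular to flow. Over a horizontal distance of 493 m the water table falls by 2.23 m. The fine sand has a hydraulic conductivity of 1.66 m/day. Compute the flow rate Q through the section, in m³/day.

Cross-sectional area A = 798 × 11.9 = 9496 m².
Hydraulic gradient i = Δh / L = 2.23 / 493 = 0.004523.
Darcy's law: Q = K · A · i = 1.660 × 9496 × 0.004523 = 71.30 m³/day.

71.3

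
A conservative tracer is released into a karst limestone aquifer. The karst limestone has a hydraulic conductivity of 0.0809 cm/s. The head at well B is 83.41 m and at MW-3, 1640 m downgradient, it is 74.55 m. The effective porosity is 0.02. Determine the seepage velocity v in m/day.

Convert K: 0.0809 cm/s × 864 = 69.90 m/day.
Hydraulic gradient i = (83.41 − 74.55) / 1640 = 8.86 / 1640 = 0.005402.
Darcy flux q = K · i = 69.90 × 0.005402 = 0.3776 m/day.
Seepage velocity v = q / n_e = 0.3776 / 0.02 = 18.88 m/day.

18.9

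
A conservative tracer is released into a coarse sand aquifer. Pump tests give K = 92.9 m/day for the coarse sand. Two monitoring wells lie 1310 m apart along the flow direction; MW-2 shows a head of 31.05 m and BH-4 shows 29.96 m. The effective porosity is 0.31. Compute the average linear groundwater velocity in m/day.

Hydraulic gradient i = (31.05 − 29.96) / 1310 = 1.09 / 1310 = 0.0008321.
Darcy flux q = K · i = 92.90 × 0.0008321 = 0.07730 m/day.
Seepage velocity v = q / n_e = 0.07730 / 0.31 = 0.2493 m/day.

0.249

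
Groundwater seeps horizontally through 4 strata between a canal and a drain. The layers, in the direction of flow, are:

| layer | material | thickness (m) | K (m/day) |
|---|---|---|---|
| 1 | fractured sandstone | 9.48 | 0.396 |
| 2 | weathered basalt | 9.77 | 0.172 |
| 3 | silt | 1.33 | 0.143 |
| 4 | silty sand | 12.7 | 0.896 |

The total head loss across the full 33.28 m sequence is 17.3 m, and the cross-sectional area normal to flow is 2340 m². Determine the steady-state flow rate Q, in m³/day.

Flow is perpendicular to layering, so the layers act in series and the equivalent K is the thickness-weighted harmonic mean.
Total thickness L = 9.48 + 9.77 + 1.33 + 12.7 = 33.28 m.
Σ(b_i/K_i) = 9.48/0.396 + 9.77/0.172 + 1.33/0.143 + 12.7/0.896 = 104.2 d.
K_eq = L / Σ(b_i/K_i) = 33.28 / 104.2 = 0.3193 m/day.
Q = K_eq · A · (Δh/L) = 0.3193 × 2340 × (17.3/33.28) = 388.4 m³/day.

388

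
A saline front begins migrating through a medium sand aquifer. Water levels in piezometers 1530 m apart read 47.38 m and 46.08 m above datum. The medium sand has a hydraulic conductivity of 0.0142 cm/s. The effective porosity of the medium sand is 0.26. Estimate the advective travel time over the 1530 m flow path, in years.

Convert K: 0.0142 cm/s × 864 = 12.27 m/day.
Hydraulic gradient i = (47.38 − 46.08) / 1530 = 1.3 / 1530 = 0.0008497.
Darcy flux q = K · i = 12.27 × 0.0008497 = 0.01042 m/day.
Seepage velocity v = q / n_e = 0.01042 / 0.26 = 0.04009 m/day.
Travel time t = L / v = 1530 / 0.04009 = 38160 days = 104.5 years.

104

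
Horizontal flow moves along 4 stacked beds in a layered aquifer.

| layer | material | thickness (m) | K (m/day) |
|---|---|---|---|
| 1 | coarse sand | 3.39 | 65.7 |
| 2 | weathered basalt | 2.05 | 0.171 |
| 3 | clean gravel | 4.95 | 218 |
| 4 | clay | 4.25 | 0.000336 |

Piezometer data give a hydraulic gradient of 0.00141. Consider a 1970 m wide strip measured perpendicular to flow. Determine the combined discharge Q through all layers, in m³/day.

Flow is parallel to layering, so each bed carries its own Darcy discharge and the transmissivities add.
Σ(K_i·b_i) = 65.7×3.39 + 0.171×2.05 + 218×4.95 + 0.000336×4.25 = 1302 m²/day.
Hydraulic gradient i = 0.00141.
Q = Σ(K_i·b_i) · W · i = 1302 × 1970 × 0.001410 = 3617 m³/day.

3620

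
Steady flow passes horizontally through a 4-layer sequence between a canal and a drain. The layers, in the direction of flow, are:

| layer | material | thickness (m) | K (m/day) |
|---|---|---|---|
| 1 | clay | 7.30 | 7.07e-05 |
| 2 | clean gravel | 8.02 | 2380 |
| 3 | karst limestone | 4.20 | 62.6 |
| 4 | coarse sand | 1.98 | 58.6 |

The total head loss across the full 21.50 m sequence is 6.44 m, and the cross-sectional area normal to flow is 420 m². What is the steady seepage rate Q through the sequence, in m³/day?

Flow is perpendicular to layering, so the layers act in series and the equivalent K is the thickness-weighted harmonic mean.
Total thickness L = 7.30 + 8.02 + 4.20 + 1.98 = 21.50 m.
Σ(b_i/K_i) = 7.30/7.07e-05 + 8.02/2380 + 4.20/62.6 + 1.98/58.6 = 1.033e+05 d.
K_eq = L / Σ(b_i/K_i) = 21.50 / 1.033e+05 = 0.0002082 m/day.
Q = K_eq · A · (Δh/L) = 0.0002082 × 420 × (6.44/21.50) = 0.02620 m³/day.

0.0262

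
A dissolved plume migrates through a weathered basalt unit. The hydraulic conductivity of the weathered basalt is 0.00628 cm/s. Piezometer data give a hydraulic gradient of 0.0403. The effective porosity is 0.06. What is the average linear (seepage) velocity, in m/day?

Convert K: 0.00628 cm/s × 864 = 5.426 m/day.
Hydraulic gradient i = 0.0403.
Darcy flux q = K · i = 5.426 × 0.04030 = 0.2187 m/day.
Seepage velocity v = q / n_e = 0.2187 / 0.06 = 3.644 m/day.

3.64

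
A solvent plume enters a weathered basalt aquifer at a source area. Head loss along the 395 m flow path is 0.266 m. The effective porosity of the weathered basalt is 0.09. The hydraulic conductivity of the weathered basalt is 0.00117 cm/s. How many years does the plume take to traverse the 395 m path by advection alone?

Convert K: 0.00117 cm/s × 864 = 1.011 m/day.
Hydraulic gradient i = Δh / L = 0.266 / 395 = 0.0006734.
Darcy flux q = K · i = 1.011 × 0.0006734 = 0.0006807 m/day.
Seepage velocity v = q / n_e = 0.0006807 / 0.09 = 0.007564 m/day.
Travel time t = L / v = 395 / 0.007564 = 52222 days = 143.0 years.

143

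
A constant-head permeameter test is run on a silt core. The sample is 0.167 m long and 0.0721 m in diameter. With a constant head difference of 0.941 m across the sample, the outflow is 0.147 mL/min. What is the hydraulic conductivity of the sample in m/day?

0.00920

Cross-sectional area A = π·(d/2)² = π × (0.0721/2)² = 0.004083 m².
Convert discharge: 0.147 mL/min = 2.450e-09 m³/s.
Darcy's law rearranged: K = Q·L / (A·Δh) = 2.450e-09 × 0.167 / (0.004083 × 0.941) = 1.065e-07 m/s = 0.009201 m/day.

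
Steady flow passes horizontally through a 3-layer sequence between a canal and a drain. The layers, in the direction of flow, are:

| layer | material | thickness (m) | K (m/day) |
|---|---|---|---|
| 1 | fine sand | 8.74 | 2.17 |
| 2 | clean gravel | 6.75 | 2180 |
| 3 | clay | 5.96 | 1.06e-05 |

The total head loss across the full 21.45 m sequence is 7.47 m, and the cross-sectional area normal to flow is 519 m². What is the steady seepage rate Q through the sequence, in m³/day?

0.00690

Flow is perpendicular to layering, so the layers act in series and the equivalent K is the thickness-weighted harmonic mean.
Total thickness L = 8.74 + 6.75 + 5.96 = 21.45 m.
Σ(b_i/K_i) = 8.74/2.17 + 6.75/2180 + 5.96/1.06e-05 = 5.623e+05 d.
K_eq = L / Σ(b_i/K_i) = 21.45 / 5.623e+05 = 3.815e-05 m/day.
Q = K_eq · A · (Δh/L) = 3.815e-05 × 519 × (7.47/21.45) = 0.006895 m³/day.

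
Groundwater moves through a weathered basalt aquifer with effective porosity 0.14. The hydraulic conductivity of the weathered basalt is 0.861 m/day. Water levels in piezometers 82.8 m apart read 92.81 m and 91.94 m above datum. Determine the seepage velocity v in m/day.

Hydraulic gradient i = (92.81 − 91.94) / 82.8 = 0.87 / 82.8 = 0.01051.
Darcy flux q = K · i = 0.8610 × 0.01051 = 0.009047 m/day.
Seepage velocity v = q / n_e = 0.009047 / 0.14 = 0.06462 m/day.

0.0646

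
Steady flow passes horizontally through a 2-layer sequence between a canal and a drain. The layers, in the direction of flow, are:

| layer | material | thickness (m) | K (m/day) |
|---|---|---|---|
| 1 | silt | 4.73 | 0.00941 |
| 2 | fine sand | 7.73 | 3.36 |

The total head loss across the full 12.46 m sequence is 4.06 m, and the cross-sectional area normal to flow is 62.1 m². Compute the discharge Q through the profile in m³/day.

0.499

Flow is perpendicular to layering, so the layers act in series and the equivalent K is the thickness-weighted harmonic mean.
Total thickness L = 4.73 + 7.73 = 12.46 m.
Σ(b_i/K_i) = 4.73/0.00941 + 7.73/3.36 = 505.0 d.
K_eq = L / Σ(b_i/K_i) = 12.46 / 505.0 = 0.02468 m/day.
Q = K_eq · A · (Δh/L) = 0.02468 × 62.1 × (4.06/12.46) = 0.4993 m³/day.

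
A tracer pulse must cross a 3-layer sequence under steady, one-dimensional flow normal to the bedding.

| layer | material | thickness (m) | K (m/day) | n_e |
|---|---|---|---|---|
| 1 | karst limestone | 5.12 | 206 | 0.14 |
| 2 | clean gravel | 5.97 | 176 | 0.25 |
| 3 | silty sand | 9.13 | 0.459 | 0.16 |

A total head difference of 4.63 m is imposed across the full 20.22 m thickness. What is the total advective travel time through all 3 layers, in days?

With flow normal to the layers, continuity requires the same specific discharge q through every layer.
Σ(b_i/K_i) = 5.12/206 + 5.97/176 + 9.13/0.459 = 19.95 d.
q = Δh / Σ(b_i/K_i) = 4.63 / 19.95 = 0.2321 m/day.
In each layer the seepage velocity is v_i = q/n_i, so the layer transit time is t_i = b_i·n_i / q:
  layer 1 (karst limestone): t_1 = 5.12 × 0.14 / 0.2321 = 3.089 d
  layer 2 (clean gravel): t_2 = 5.97 × 0.25 / 0.2321 = 6.431 d
  layer 3 (silty sand): t_3 = 9.13 × 0.16 / 0.2321 = 6.294 d
Total t = Σ t_i = 15.81 days.

15.8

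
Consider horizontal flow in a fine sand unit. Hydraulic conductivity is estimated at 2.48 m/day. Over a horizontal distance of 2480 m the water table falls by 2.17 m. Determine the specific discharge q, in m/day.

Hydraulic gradient i = Δh / L = 2.17 / 2480 = 0.0008750.
Specific discharge q = K · i = 2.480 × 0.0008750 = 0.002170 m/day.

0.00217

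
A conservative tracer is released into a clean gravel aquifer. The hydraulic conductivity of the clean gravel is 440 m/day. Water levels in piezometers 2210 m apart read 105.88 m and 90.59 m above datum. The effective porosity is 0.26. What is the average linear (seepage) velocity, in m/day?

Hydraulic gradient i = (105.88 − 90.59) / 2210 = 15.29 / 2210 = 0.006919.
Darcy flux q = K · i = 440.0 × 0.006919 = 3.044 m/day.
Seepage velocity v = q / n_e = 3.044 / 0.26 = 11.71 m/day.

11.7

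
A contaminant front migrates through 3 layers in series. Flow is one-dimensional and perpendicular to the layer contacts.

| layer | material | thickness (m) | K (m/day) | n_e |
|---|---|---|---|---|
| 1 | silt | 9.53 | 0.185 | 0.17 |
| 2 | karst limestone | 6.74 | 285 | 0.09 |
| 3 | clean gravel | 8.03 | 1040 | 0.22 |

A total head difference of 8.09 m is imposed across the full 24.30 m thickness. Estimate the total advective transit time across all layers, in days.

25.4

With flow normal to the layers, continuity requires the same specific discharge q through every layer.
Σ(b_i/K_i) = 9.53/0.185 + 6.74/285 + 8.03/1040 = 51.54 d.
q = Δh / Σ(b_i/K_i) = 8.09 / 51.54 = 0.1570 m/day.
In each layer the seepage velocity is v_i = q/n_i, so the layer transit time is t_i = b_i·n_i / q:
  layer 1 (silt): t_1 = 9.53 × 0.17 / 0.1570 = 10.32 d
  layer 2 (karst limestone): t_2 = 6.74 × 0.09 / 0.1570 = 3.865 d
  layer 3 (clean gravel): t_3 = 8.03 × 0.22 / 0.1570 = 11.26 d
Total t = Σ t_i = 25.44 days.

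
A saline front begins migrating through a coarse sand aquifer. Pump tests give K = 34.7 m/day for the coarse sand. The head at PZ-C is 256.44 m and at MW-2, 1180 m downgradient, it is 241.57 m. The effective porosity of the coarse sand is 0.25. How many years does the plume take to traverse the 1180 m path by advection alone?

Hydraulic gradient i = (256.44 − 241.57) / 1180 = 14.87 / 1180 = 0.01260.
Darcy flux q = K · i = 34.70 × 0.01260 = 0.4373 m/day.
Seepage velocity v = q / n_e = 0.4373 / 0.25 = 1.749 m/day.
Travel time t = L / v = 1180 / 1.749 = 674.6 days = 1.847 years.

1.85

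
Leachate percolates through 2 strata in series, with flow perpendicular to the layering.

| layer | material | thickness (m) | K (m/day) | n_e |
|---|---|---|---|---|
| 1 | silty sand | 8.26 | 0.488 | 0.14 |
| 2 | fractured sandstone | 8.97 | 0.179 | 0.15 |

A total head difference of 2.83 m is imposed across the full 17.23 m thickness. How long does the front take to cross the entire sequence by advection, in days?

59.3

With flow normal to the layers, continuity requires the same specific discharge q through every layer.
Σ(b_i/K_i) = 8.26/0.488 + 8.97/0.179 = 67.04 d.
q = Δh / Σ(b_i/K_i) = 2.83 / 67.04 = 0.04221 m/day.
In each layer the seepage velocity is v_i = q/n_i, so the layer transit time is t_i = b_i·n_i / q:
  layer 1 (silty sand): t_1 = 8.26 × 0.14 / 0.04221 = 27.39 d
  layer 2 (fractured sandstone): t_2 = 8.97 × 0.15 / 0.04221 = 31.87 d
Total t = Σ t_i = 59.27 days.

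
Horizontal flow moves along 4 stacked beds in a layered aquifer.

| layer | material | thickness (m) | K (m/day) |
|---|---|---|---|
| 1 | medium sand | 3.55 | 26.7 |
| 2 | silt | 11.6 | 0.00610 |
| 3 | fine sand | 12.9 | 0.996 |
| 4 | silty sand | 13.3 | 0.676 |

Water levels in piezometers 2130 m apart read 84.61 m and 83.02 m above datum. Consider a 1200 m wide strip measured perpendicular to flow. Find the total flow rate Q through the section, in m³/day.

Flow is parallel to layering, so each bed carries its own Darcy discharge and the transmissivities add.
Σ(K_i·b_i) = 26.7×3.55 + 0.00610×11.6 + 0.996×12.9 + 0.676×13.3 = 116.7 m²/day.
Hydraulic gradient i = (84.61 − 83.02) / 2130 = 1.59 / 2130 = 0.0007465.
Q = Σ(K_i·b_i) · W · i = 116.7 × 1200 × 0.0007465 = 104.5 m³/day.

105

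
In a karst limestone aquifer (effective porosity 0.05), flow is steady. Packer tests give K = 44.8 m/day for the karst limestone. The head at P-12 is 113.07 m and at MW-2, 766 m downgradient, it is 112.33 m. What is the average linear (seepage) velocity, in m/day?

0.866

Hydraulic gradient i = (113.07 − 112.33) / 766 = 0.74 / 766 = 0.0009661.
Darcy flux q = K · i = 44.80 × 0.0009661 = 0.04328 m/day.
Seepage velocity v = q / n_e = 0.04328 / 0.05 = 0.8656 m/day.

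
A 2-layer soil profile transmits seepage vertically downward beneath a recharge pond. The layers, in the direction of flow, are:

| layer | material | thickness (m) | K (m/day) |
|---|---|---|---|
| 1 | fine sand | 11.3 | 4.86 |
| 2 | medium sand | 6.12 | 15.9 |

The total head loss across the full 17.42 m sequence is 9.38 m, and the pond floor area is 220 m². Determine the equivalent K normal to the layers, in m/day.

Flow is perpendicular to layering, so the layers act in series and the equivalent K is the thickness-weighted harmonic mean.
Total thickness L = 11.3 + 6.12 = 17.42 m.
Σ(b_i/K_i) = 11.3/4.86 + 6.12/15.9 = 2.710 d.
K_eq = L / Σ(b_i/K_i) = 17.42 / 2.710 = 6.428 m/day.

6.43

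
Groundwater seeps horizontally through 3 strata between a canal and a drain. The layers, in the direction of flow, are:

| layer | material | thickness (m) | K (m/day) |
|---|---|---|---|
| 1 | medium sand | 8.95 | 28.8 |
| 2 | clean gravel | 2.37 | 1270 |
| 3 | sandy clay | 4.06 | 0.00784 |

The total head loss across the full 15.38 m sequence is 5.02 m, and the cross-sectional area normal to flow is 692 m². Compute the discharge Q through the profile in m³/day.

Flow is perpendicular to layering, so the layers act in series and the equivalent K is the thickness-weighted harmonic mean.
Total thickness L = 8.95 + 2.37 + 4.06 = 15.38 m.
Σ(b_i/K_i) = 8.95/28.8 + 2.37/1270 + 4.06/0.00784 = 518.2 d.
K_eq = L / Σ(b_i/K_i) = 15.38 / 518.2 = 0.02968 m/day.
Q = K_eq · A · (Δh/L) = 0.02968 × 692 × (5.02/15.38) = 6.704 m³/day.

6.70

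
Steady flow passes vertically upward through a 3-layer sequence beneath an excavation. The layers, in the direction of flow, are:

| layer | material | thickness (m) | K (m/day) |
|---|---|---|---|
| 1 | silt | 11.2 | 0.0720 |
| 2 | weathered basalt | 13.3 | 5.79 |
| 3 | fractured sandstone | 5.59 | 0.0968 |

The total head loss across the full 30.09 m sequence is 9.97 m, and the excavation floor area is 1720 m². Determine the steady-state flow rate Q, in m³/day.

Flow is perpendicular to layering, so the layers act in series and the equivalent K is the thickness-weighted harmonic mean.
Total thickness L = 11.2 + 13.3 + 5.59 = 30.09 m.
Σ(b_i/K_i) = 11.2/0.0720 + 13.3/5.79 + 5.59/0.0968 = 215.6 d.
K_eq = L / Σ(b_i/K_i) = 30.09 / 215.6 = 0.1396 m/day.
Q = K_eq · A · (Δh/L) = 0.1396 × 1720 × (9.97/30.09) = 79.54 m³/day.

79.5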